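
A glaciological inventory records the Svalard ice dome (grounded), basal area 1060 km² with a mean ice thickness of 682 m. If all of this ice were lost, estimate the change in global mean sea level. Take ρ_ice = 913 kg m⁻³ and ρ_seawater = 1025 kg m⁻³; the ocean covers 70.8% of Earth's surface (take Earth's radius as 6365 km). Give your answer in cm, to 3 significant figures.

≈ 0.179 cm

Svalard: ice volume = 1060 km² × 682 m = 722.9 km³; 722.9 × (913/1025) = 643.9 km³ of water.
Spread over 3.60×10^14 m² of ocean, Δh = 6.439×10^11 / 3.60×10^14 = 1.79×10^-3 m = 0.179 cm.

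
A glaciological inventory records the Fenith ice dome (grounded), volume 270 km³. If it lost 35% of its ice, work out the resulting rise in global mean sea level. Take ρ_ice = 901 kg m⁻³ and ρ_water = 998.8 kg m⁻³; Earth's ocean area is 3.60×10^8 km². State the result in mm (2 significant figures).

Fenith: 0.35 × 270 km³ × (901/998.8) = 85.25 km³ of water.
Spread over 3.60×10^14 m² of ocean, Δh = 8.525×10^10 / 3.60×10^14 = 2.37×10^-4 m = 0.24 mm.

≈ 0.24 mm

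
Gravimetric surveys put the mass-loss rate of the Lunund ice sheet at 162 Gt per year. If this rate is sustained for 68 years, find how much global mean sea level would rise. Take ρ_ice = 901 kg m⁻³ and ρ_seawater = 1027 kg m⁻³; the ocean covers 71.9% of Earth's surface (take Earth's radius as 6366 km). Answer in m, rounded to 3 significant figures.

≈ 0.0293 m

Total mass lost = 162 Gt/yr × 68 yr = 1.102×10^4 Gt = 1.102×10^16 kg.
ρ_w = 1027 kg m⁻³, so water volume = 1.102×10^16 / 1027 = 1.073×10^13 m³.
Δh = 1.073×10^13 / 3.66×10^14 = 0.0293 m.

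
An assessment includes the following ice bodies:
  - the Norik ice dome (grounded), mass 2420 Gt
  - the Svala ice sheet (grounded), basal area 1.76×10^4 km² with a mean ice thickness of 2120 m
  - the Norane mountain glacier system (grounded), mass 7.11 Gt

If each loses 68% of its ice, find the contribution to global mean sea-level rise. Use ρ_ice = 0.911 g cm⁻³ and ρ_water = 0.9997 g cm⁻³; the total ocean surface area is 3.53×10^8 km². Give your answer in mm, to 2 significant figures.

Norik: 0.68 × 2420 Gt = 1.646×10^15 kg; dividing by ρ_w = 0.9997 g cm⁻³ = 999.7 kg m⁻³ gives 1.646×10^12 m³ of water.
Svala: ice volume = 1.76×10^4 km² × 2120 m = 3.731×10^4 km³; 0.68 × 3.731×10^4 × (911/999.7) = 2.312×10^4 km³ of water.
Norane: 0.68 × 7.11 Gt = 4.835×10^12 kg; dividing by ρ_w = 999.7 kg m⁻³ gives 4.836×10^9 m³ of water.
Total added water ≈ 2.477×10^13 m³ over 3.53×10^14 m² → Δh = 0.0702 m = 70 mm.

≈ 70 mm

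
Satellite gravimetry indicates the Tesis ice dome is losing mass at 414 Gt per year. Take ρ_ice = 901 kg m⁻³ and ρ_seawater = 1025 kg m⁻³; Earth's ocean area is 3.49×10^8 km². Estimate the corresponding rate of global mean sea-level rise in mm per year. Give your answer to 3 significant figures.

≈ 1.16 mm/yr

ρ_w = 1025 kg m⁻³. Annual water volume added = 414 Gt / ρ_w = 4.140×10^14 kg / 1025 kg m⁻³ = 4.039×10^11 m³.
Δh per year = 4.039×10^11 / 3.49×10^14 = 1.16×10^-3 m = 1.16 mm.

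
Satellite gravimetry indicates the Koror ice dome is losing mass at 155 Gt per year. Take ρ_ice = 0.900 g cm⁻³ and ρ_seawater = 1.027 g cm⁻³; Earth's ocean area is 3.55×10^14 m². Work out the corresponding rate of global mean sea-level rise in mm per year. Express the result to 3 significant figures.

ρ_w = 1.027 g cm⁻³ = 1027 kg m⁻³. Annual water volume added = 155 Gt / ρ_w = 1.550×10^14 kg / 1027 kg m⁻³ = 1.509×10^11 m³.
Δh per year = 1.509×10^11 / 3.55×10^14 = 4.25×10^-4 m = 0.425 mm.

≈ 0.425 mm/yr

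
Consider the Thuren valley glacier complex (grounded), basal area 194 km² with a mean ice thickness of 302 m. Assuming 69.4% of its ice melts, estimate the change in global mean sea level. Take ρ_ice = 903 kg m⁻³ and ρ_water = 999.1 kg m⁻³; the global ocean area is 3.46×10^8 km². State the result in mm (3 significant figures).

≈ 0.106 mm

Thuren: ice volume = 194 km² × 302 m = 58.59 km³; 0.694 × 58.59 × (903/999.1) = 36.75 km³ of water.
Spread over 3.46×10^14 m² of ocean, Δh = 3.675×10^10 / 3.46×10^14 = 1.06×10^-4 m = 0.106 mm.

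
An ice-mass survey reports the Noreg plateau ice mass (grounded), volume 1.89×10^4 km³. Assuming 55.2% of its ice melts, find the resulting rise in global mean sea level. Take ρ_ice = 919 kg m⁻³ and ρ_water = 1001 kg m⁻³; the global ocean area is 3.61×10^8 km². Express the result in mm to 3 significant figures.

Noreg: 0.552 × 1.89×10^4 km³ × (919/1001) = 9578 km³ of water.
Spread over 3.61×10^14 m² of ocean, Δh = 9.578×10^12 / 3.61×10^14 = 0.0265 m = 26.5 mm.

≈ 26.5 mm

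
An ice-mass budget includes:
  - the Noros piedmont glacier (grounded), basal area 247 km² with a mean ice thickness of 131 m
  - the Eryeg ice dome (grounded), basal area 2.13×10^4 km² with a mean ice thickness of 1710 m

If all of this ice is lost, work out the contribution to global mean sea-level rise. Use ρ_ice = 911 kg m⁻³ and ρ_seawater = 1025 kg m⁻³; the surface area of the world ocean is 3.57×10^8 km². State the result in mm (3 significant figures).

Noros: ice volume = 247 km² × 131 m = 32.36 km³; 32.36 × (911/1025) = 28.76 km³ of water.
Eryeg: ice volume = 2.13×10^4 km² × 1710 m = 3.642×10^4 km³; 3.642×10^4 × (911/1025) = 3.237×10^4 km³ of water.
Total added water ≈ 3.240×10^13 m³ over 3.57×10^14 m² → Δh = 0.0908 m = 90.8 mm.

≈ 90.8 mm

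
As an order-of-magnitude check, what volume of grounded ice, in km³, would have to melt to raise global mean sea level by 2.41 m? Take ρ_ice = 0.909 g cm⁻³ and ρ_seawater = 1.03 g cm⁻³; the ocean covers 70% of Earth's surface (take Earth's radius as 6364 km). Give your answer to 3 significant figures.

≈ 9.73×10^5 km³

Required water volume = Δh × A = 2.41 m × 3.56×10^14 m² = 8.586×10^14 m³ = 8.586×10^5 km³.
Ice volume = water volume × ρ_w/ρ_ice = 8.586×10^5 × 1030/909 = 9.73×10^5 km³.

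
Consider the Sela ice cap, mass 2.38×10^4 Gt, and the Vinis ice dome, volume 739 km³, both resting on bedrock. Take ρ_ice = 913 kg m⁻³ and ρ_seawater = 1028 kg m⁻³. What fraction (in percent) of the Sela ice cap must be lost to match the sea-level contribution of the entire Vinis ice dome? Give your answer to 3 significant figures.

≈ 2.83 %

Equal sea-level rise means equal mass of meltwater, i.e. equal mass of ice lost.
Ice mass of Vinis: 6.747×10^14 kg; ice mass of Sela: 2.380×10^16 kg.
Fraction required = 6.747×10^14 / 2.380×10^16 = 0.0283 → 2.83 %.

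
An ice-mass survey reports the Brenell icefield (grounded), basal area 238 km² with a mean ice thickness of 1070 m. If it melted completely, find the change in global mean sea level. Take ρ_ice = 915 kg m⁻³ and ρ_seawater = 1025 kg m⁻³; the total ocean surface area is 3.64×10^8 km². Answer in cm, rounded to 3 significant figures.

Brenell: ice volume = 238 km² × 1070 m = 254.7 km³; 254.7 × (915/1025) = 227.3 km³ of water.
Spread over 3.64×10^14 m² of ocean, Δh = 2.273×10^11 / 3.64×10^14 = 6.25×10^-4 m = 0.0625 cm.

≈ 0.0625 cm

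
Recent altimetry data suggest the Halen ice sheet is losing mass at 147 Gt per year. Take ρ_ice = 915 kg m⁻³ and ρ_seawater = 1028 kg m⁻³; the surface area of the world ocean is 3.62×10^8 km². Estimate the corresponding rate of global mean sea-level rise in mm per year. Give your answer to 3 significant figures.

≈ 0.395 mm/yr

ρ_w = 1028 kg m⁻³. Annual water volume added = 147 Gt / ρ_w = 1.470×10^14 kg / 1028 kg m⁻³ = 1.430×10^11 m³.
Δh per year = 1.430×10^11 / 3.62×10^14 = 3.95×10^-4 m = 0.395 mm.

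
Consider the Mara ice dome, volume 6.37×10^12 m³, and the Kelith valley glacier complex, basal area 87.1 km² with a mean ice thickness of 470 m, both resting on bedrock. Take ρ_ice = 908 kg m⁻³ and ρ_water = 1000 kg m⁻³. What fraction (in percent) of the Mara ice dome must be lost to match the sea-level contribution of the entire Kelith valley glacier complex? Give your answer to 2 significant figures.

≈ 0.64 %

Equal sea-level rise means equal mass of meltwater, i.e. equal mass of ice lost.
Ice mass of Kelith: 3.717×10^13 kg; ice mass of Mara: 5.784×10^15 kg.
Fraction required = 3.717×10^13 / 5.784×10^15 = 6.43×10^-3 → 0.64 %.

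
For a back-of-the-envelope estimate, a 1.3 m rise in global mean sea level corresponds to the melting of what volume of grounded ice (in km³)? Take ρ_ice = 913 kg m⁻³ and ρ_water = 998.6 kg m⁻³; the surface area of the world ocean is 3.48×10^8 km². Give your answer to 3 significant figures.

≈ 4.95×10^5 km³

Required water volume = Δh × A = 1.3 m × 3.48×10^14 m² = 4.524×10^14 m³ = 4.524×10^5 km³.
Ice volume = water volume × ρ_w/ρ_ice = 4.524×10^5 × 998.6/913 = 4.95×10^5 km³.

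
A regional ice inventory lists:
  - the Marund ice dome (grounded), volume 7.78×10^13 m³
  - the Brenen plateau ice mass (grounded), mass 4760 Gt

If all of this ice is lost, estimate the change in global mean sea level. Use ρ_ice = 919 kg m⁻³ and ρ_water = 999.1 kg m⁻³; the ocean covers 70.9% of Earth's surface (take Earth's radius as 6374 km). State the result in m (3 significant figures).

≈ 0.211 m

Marund: 7.78×10^13 m³ × (919/999.1) = 7.156×10^13 m³ of water.
Brenen: 4760 Gt = 4.760×10^15 kg; dividing by ρ_w = 999.1 kg m⁻³ gives 4.764×10^12 m³ of water.
Total added water ≈ 7.633×10^13 m³ over 3.62×10^14 m² → Δh = 0.211 m.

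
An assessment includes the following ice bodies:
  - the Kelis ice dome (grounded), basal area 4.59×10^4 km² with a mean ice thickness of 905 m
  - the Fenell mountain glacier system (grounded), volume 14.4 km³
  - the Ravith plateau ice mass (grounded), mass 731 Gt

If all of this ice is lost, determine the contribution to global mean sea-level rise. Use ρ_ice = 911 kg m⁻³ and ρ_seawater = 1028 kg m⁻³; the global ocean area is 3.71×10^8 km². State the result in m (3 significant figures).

≈ 0.101 m

Kelis: ice volume = 4.59×10^4 km² × 905 m = 4.154×10^4 km³; 4.154×10^4 × (911/1028) = 3.681×10^4 km³ of water.
Fenell: 14.4 km³ × (911/1028) = 12.76 km³ of water.
Ravith: 731 Gt = 7.310×10^14 kg; dividing by ρ_w = 1028 kg m⁻³ gives 7.111×10^11 m³ of water.
Total added water ≈ 3.754×10^13 m³ over 3.71×10^14 m² → Δh = 0.101 m.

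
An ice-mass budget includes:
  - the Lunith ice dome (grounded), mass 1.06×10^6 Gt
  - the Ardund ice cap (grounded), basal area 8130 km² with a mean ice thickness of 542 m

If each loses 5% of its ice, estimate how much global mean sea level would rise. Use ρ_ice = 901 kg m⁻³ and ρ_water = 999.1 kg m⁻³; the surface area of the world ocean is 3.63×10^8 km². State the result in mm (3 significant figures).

Lunith: 0.05 × 1.06×10^6 Gt = 5.300×10^16 kg; dividing by ρ_w = 999.1 kg m⁻³ gives 5.305×10^13 m³ of water.
Ardund: ice volume = 8130 km² × 542 m = 4406 km³; 0.05 × 4406 × (901/999.1) = 198.7 km³ of water.
Total added water ≈ 5.325×10^13 m³ over 3.63×10^14 m² → Δh = 0.147 m = 147 mm.

≈ 147 mm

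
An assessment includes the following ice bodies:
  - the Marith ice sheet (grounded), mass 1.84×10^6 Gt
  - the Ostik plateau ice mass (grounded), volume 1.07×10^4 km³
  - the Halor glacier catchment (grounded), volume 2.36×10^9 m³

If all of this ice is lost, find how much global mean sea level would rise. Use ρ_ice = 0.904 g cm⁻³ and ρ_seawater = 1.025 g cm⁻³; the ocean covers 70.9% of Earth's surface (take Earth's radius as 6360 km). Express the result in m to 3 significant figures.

≈ 5.01 m

Marith: 1.84×10^6 Gt = 1.840×10^18 kg; dividing by ρ_w = 1.025 g cm⁻³ = 1025 kg m⁻³ gives 1.795×10^15 m³ of water.
Ostik: 1.07×10^4 km³ × (904/1025) = 9437 km³ of water.
Halor: 2.36×10^9 m³ × (904/1025) = 2.081×10^9 m³ of water.
Total added water ≈ 1.805×10^15 m³ over 3.60×10^14 m² → Δh = 5.01 m.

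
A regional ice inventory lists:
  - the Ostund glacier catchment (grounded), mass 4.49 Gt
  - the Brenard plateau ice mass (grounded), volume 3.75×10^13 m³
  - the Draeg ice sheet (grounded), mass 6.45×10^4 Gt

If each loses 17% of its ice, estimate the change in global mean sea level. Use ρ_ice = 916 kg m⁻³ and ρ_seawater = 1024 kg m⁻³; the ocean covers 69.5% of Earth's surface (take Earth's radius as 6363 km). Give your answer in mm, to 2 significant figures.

≈ 46 mm

Ostund: 0.17 × 4.49 Gt = 7.633×10^11 kg; dividing by ρ_w = 1024 kg m⁻³ gives 7.454×10^8 m³ of water.
Brenard: 0.17 × 3.75×10^13 m³ × (916/1024) = 5.703×10^12 m³ of water.
Draeg: 0.17 × 6.45×10^4 Gt = 1.096×10^16 kg; dividing by ρ_w = 1024 kg m⁻³ gives 1.071×10^13 m³ of water.
Total added water ≈ 1.641×10^13 m³ over 3.54×10^14 m² → Δh = 0.0464 m = 46 mm.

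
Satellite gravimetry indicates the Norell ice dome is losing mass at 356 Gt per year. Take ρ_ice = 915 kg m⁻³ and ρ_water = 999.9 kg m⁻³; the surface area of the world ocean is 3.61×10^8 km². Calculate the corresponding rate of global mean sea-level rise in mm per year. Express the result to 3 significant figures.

≈ 0.986 mm/yr

ρ_w = 999.9 kg m⁻³. Annual water volume added = 356 Gt / ρ_w = 3.560×10^14 kg / 999.9 kg m⁻³ = 3.560×10^11 m³.
Δh per year = 3.560×10^11 / 3.61×10^14 = 9.86×10^-4 m = 0.986 mm.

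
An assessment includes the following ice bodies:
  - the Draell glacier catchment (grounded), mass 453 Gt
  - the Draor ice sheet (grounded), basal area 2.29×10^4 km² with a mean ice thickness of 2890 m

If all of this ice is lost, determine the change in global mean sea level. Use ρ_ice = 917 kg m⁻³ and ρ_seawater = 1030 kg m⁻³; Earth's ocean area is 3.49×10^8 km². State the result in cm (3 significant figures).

≈ 17.0 cm

Draell: 453 Gt = 4.530×10^14 kg; dividing by ρ_w = 1030 kg m⁻³ gives 4.398×10^11 m³ of water.
Draor: ice volume = 2.29×10^4 km² × 2890 m = 6.618×10^4 km³; 6.618×10^4 × (917/1030) = 5.892×10^4 km³ of water.
Total added water ≈ 5.936×10^13 m³ over 3.49×10^14 m² → Δh = 0.170 m = 17.0 cm.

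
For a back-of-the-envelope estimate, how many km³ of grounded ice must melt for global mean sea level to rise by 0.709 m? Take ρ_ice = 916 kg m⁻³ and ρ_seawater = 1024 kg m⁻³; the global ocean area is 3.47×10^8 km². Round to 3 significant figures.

≈ 2.75×10^5 km³

Required water volume = Δh × A = 0.709 m × 3.47×10^14 m² = 2.460×10^14 m³ = 2.460×10^5 km³.
Ice volume = water volume × ρ_w/ρ_ice = 2.460×10^5 × 1024/916 = 2.75×10^5 km³.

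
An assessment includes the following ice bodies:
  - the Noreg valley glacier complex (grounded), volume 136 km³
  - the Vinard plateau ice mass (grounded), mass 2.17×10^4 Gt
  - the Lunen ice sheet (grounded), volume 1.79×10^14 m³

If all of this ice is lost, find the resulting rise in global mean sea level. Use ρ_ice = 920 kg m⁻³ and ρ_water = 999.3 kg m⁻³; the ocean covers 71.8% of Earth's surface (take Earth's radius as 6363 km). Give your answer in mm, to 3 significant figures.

Noreg: 136 km³ × (920/999.3) = 125.2 km³ of water.
Vinard: 2.17×10^4 Gt = 2.170×10^16 kg; dividing by ρ_w = 999.3 kg m⁻³ gives 2.172×10^13 m³ of water.
Lunen: 1.79×10^14 m³ × (920/999.3) = 1.648×10^14 m³ of water.
Total added water ≈ 1.866×10^14 m³ over 3.65×10^14 m² → Δh = 0.511 m = 511 mm.

≈ 511 mm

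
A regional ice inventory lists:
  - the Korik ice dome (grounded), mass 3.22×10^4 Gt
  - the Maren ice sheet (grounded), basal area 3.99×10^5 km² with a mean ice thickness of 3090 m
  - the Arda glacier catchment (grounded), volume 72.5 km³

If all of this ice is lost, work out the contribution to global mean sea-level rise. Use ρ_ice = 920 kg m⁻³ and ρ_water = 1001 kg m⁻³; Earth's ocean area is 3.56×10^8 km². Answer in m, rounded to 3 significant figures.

≈ 3.27 m

Korik: 3.22×10^4 Gt = 3.220×10^16 kg; dividing by ρ_w = 1001 kg m⁻³ gives 3.217×10^13 m³ of water.
Maren: ice volume = 3.99×10^5 km² × 3090 m = 1.233×10^6 km³; 1.233×10^6 × (920/1001) = 1.133×10^6 km³ of water.
Arda: 72.5 km³ × (920/1001) = 66.63 km³ of water.
Total added water ≈ 1.165×10^15 m³ over 3.56×10^14 m² → Δh = 3.27 m.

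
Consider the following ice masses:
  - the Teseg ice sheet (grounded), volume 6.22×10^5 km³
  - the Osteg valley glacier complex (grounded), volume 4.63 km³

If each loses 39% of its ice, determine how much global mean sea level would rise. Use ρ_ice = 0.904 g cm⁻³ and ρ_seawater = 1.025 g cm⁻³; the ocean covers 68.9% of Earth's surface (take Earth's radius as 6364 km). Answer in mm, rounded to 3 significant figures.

Teseg: 0.39 × 6.22×10^5 km³ × (904/1025) = 2.139×10^5 km³ of water.
Osteg: 0.39 × 4.63 km³ × (904/1025) = 1.593 km³ of water.
Total added water ≈ 2.139×10^14 m³ over 3.51×10^14 m² → Δh = 0.610 m = 610 mm.

≈ 610 mm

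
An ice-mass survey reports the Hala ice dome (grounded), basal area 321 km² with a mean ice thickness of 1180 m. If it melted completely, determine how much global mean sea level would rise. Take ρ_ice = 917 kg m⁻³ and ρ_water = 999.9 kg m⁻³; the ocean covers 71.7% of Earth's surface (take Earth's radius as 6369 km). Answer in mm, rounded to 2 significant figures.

Hala: ice volume = 321 km² × 1180 m = 378.8 km³; 378.8 × (917/999.9) = 347.4 km³ of water.
Spread over 3.65×10^14 m² of ocean, Δh = 3.474×10^11 / 3.65×10^14 = 9.50×10^-4 m = 0.95 mm.

≈ 0.95 mm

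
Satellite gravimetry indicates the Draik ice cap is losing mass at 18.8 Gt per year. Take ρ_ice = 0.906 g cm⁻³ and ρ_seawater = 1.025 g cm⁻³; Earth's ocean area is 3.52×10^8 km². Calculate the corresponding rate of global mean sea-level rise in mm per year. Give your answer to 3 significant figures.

≈ 0.0521 mm/yr

ρ_w = 1.025 g cm⁻³ = 1025 kg m⁻³. Annual water volume added = 18.8 Gt / ρ_w = 1.880×10^13 kg / 1025 kg m⁻³ = 1.834×10^10 m³.
Δh per year = 1.834×10^10 / 3.52×10^14 = 5.21×10^-5 m = 0.0521 mm.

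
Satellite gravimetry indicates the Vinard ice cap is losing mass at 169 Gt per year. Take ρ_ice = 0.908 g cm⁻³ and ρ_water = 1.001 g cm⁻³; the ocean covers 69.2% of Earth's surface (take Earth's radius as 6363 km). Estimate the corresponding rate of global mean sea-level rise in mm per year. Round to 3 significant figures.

≈ 0.480 mm/yr

ρ_w = 1.001 g cm⁻³ = 1001 kg m⁻³. Annual water volume added = 169 Gt / ρ_w = 1.690×10^14 kg / 1001 kg m⁻³ = 1.688×10^11 m³.
Δh per year = 1.688×10^11 / 3.52×10^14 = 4.80×10^-4 m = 0.480 mm.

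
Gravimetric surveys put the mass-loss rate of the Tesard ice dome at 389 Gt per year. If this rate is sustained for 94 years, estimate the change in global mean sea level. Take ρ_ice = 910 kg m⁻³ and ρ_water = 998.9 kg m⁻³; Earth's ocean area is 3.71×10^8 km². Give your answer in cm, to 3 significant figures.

Total mass lost = 389 Gt/yr × 94 yr = 3.657×10^4 Gt = 3.657×10^16 kg.
ρ_w = 998.9 kg m⁻³, so water volume = 3.657×10^16 / 998.9 = 3.661×10^13 m³.
Δh = 3.661×10^13 / 3.71×10^14 = 0.0987 m = 9.87 cm.

≈ 9.87 cm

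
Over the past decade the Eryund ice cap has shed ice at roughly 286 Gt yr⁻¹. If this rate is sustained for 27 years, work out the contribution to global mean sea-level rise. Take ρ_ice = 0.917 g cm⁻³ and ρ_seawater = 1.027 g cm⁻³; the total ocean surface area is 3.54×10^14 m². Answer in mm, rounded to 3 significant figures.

Total mass lost = 286 Gt/yr × 27 yr = 7722 Gt = 7.722×10^15 kg.
ρ_w = 1.027 g cm⁻³ = 1027 kg m⁻³, so water volume = 7.722×10^15 / 1027 = 7.519×10^12 m³.
Δh = 7.519×10^12 / 3.54×10^14 = 0.0212 m = 21.2 mm.

≈ 21.2 mm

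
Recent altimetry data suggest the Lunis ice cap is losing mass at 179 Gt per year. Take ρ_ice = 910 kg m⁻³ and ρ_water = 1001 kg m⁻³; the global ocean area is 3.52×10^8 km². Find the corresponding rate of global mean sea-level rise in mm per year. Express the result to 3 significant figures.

≈ 0.508 mm/yr

ρ_w = 1001 kg m⁻³. Annual water volume added = 179 Gt / ρ_w = 1.790×10^14 kg / 1001 kg m⁻³ = 1.788×10^11 m³.
Δh per year = 1.788×10^11 / 3.52×10^14 = 5.08×10^-4 m = 0.508 mm.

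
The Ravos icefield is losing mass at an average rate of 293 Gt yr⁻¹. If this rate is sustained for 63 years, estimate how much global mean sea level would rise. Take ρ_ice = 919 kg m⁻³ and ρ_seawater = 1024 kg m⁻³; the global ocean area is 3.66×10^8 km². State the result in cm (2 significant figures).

Total mass lost = 293 Gt/yr × 63 yr = 1.846×10^4 Gt = 1.846×10^16 kg.
ρ_w = 1024 kg m⁻³, so water volume = 1.846×10^16 / 1024 = 1.803×10^13 m³.
Δh = 1.803×10^13 / 3.66×10^14 = 0.0493 m = 4.9 cm.

≈ 4.9 cm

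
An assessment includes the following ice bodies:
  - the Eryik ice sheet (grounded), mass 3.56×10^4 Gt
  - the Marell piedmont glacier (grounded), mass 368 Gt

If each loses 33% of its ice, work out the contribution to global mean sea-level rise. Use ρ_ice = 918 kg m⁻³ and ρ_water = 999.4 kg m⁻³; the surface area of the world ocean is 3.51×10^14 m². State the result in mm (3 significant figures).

≈ 33.8 mm

Eryik: 0.33 × 3.56×10^4 Gt = 1.175×10^16 kg; dividing by ρ_w = 999.4 kg m⁻³ gives 1.176×10^13 m³ of water.
Marell: 0.33 × 368 Gt = 1.214×10^14 kg; dividing by ρ_w = 999.4 kg m⁻³ gives 1.215×10^11 m³ of water.
Total added water ≈ 1.188×10^13 m³ over 3.51×10^14 m² → Δh = 0.0338 m = 33.8 mm.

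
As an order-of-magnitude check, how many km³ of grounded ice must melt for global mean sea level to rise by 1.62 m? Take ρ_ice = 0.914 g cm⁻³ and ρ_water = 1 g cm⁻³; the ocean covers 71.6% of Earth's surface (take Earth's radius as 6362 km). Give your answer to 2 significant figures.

≈ 6.5×10^5 km³

Required water volume = Δh × A = 1.62 m × 3.64×10^14 m² = 5.900×10^14 m³ = 5.900×10^5 km³.
Ice volume = water volume × ρ_w/ρ_ice = 5.900×10^5 × 1000/914 = 6.5×10^5 km³.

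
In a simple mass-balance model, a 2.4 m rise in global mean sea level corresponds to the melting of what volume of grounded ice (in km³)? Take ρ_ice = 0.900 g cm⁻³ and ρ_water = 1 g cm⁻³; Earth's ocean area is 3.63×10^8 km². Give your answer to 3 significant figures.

Required water volume = Δh × A = 2.4 m × 3.63×10^14 m² = 8.712×10^14 m³ = 8.712×10^5 km³.
Ice volume = water volume × ρ_w/ρ_ice = 8.712×10^5 × 1000/900 = 9.68×10^5 km³.

≈ 9.68×10^5 km³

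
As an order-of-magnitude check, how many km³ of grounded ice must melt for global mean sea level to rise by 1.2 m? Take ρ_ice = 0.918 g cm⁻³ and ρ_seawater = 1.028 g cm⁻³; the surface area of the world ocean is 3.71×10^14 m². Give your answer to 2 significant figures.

Required water volume = Δh × A = 1.2 m × 3.71×10^14 m² = 4.452×10^14 m³ = 4.452×10^5 km³.
Ice volume = water volume × ρ_w/ρ_ice = 4.452×10^5 × 1028/918 = 5.0×10^5 km³.

≈ 5.0×10^5 km³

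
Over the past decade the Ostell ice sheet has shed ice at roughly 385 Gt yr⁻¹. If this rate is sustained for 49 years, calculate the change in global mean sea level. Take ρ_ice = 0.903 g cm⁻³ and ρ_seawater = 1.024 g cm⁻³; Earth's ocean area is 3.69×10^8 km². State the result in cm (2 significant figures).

≈ 5.0 cm

Total mass lost = 385 Gt/yr × 49 yr = 1.886×10^4 Gt = 1.886×10^16 kg.
ρ_w = 1.024 g cm⁻³ = 1024 kg m⁻³, so water volume = 1.886×10^16 / 1024 = 1.842×10^13 m³.
Δh = 1.842×10^13 / 3.69×10^14 = 0.0499 m = 5.0 cm.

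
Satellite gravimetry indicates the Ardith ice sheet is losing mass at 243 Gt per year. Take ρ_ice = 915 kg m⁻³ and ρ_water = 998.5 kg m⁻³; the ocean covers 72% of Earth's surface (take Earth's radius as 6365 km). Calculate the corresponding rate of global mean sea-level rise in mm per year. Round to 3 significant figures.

ρ_w = 998.5 kg m⁻³. Annual water volume added = 243 Gt / ρ_w = 2.430×10^14 kg / 998.5 kg m⁻³ = 2.434×10^11 m³.
Δh per year = 2.434×10^11 / 3.67×10^14 = 6.64×10^-4 m = 0.664 mm.

≈ 0.664 mm/yr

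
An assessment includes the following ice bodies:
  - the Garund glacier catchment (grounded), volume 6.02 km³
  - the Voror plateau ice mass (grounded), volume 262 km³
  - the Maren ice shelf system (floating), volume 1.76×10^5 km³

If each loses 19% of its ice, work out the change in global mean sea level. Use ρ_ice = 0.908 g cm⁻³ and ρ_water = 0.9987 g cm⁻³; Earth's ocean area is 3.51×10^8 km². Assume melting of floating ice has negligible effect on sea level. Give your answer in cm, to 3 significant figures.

Garund: 0.19 × 6.02 km³ × (908/998.7) = 1.040 km³ of water.
Voror: 0.19 × 262 km³ × (908/998.7) = 45.26 km³ of water.
The Maren ice shelf system is floating and already displaces its own weight of water, so its melt adds essentially nothing to sea level.
Total added water ≈ 4.630×10^10 m³ over 3.51×10^14 m² → Δh = 1.32×10^-4 m = 0.0132 cm.

≈ 0.0132 cm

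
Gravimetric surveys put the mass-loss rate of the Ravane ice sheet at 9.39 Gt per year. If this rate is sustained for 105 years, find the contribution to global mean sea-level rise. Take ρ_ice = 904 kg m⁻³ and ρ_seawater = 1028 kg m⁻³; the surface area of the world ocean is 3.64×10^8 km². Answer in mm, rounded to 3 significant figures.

Total mass lost = 9.39 Gt/yr × 105 yr = 986.0 Gt = 9.860×10^14 kg.
ρ_w = 1028 kg m⁻³, so water volume = 9.860×10^14 / 1028 = 9.591×10^11 m³.
Δh = 9.591×10^11 / 3.64×10^14 = 2.63×10^-3 m = 2.63 mm.

≈ 2.63 mm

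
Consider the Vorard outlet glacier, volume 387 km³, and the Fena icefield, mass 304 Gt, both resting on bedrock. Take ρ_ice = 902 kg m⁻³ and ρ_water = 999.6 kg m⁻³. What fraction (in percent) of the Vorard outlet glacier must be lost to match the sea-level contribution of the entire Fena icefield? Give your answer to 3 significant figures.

Equal sea-level rise means equal mass of meltwater, i.e. equal mass of ice lost.
Ice mass of Fena: 3.040×10^14 kg; ice mass of Vorard: 3.491×10^14 kg.
Fraction required = 3.040×10^14 / 3.491×10^14 = 0.871 → 87.1 %.

≈ 87.1 %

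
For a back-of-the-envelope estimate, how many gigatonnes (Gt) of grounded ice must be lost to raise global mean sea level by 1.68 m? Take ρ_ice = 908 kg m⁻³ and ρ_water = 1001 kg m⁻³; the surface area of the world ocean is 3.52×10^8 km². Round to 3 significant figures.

≈ 5.92×10^5 Gt

Required water volume = Δh × A = 1.68 m × 3.52×10^14 m² = 5.914×10^14 m³.
ρ_w = 1001 kg m⁻³, so the mass of water = 5.914×10^14 m³ × 1001 kg m⁻³ = 5.920×10^17 kg = 5.92×10^5 Gt (and the same mass of ice, by conservation).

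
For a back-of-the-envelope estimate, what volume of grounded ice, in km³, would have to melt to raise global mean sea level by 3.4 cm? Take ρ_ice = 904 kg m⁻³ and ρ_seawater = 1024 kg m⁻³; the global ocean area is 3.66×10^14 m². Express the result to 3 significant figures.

≈ 1.41×10^4 km³

Required water volume = Δh × A = 0.034 m × 3.66×10^14 m² = 1.244×10^13 m³ = 1.244×10^4 km³.
Ice volume = water volume × ρ_w/ρ_ice = 1.244×10^4 × 1024/904 = 1.41×10^4 km³.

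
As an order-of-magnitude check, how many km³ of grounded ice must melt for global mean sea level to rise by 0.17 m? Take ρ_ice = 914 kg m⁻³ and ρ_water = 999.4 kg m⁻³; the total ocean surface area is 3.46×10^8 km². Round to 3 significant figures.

≈ 6.43×10^4 km³

Required water volume = Δh × A = 0.17 m × 3.46×10^14 m² = 5.882×10^13 m³ = 5.882×10^4 km³.
Ice volume = water volume × ρ_w/ρ_ice = 5.882×10^4 × 999.4/914 = 6.43×10^4 km³.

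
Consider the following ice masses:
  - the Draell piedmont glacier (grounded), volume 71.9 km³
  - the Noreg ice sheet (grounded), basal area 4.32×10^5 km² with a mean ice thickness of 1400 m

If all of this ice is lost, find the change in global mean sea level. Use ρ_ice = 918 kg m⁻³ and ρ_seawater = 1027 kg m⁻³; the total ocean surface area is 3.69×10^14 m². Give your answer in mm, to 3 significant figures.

Draell: 71.9 km³ × (918/1027) = 64.27 km³ of water.
Noreg: ice volume = 4.32×10^5 km² × 1400 m = 6.048×10^5 km³; 6.048×10^5 × (918/1027) = 5.406×10^5 km³ of water.
Total added water ≈ 5.407×10^14 m³ over 3.69×10^14 m² → Δh = 1.47 m = 1470 mm.

≈ 1470 mm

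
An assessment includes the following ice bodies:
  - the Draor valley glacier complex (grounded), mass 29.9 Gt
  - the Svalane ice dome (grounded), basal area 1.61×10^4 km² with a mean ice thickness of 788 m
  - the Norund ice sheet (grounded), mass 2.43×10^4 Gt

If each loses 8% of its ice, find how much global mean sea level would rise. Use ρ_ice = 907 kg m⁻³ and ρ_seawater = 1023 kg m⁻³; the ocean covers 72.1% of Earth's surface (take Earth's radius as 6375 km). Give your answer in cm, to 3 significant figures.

≈ 0.761 cm

Draor: 0.08 × 29.9 Gt = 2.392×10^12 kg; dividing by ρ_w = 1023 kg m⁻³ gives 2.338×10^9 m³ of water.
Svalane: ice volume = 1.61×10^4 km² × 788 m = 1.269×10^4 km³; 0.08 × 1.269×10^4 × (907/1023) = 899.9 km³ of water.
Norund: 0.08 × 2.43×10^4 Gt = 1.944×10^15 kg; dividing by ρ_w = 1023 kg m⁻³ gives 1.900×10^12 m³ of water.
Total added water ≈ 2.802×10^12 m³ over 3.68×10^14 m² → Δh = 7.61×10^-3 m = 0.761 cm.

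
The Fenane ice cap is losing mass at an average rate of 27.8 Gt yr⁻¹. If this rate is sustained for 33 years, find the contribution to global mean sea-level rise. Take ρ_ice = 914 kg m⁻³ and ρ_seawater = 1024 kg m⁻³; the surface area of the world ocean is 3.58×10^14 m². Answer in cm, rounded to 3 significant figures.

≈ 0.250 cm

Total mass lost = 27.8 Gt/yr × 33 yr = 917.4 Gt = 9.174×10^14 kg.
ρ_w = 1024 kg m⁻³, so water volume = 9.174×10^14 / 1024 = 8.959×10^11 m³.
Δh = 8.959×10^11 / 3.58×10^14 = 2.50×10^-3 m = 0.250 cm.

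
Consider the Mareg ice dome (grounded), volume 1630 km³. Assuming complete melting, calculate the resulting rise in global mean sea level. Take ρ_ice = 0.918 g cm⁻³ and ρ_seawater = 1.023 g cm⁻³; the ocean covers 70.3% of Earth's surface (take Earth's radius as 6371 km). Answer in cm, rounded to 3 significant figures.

Mareg: 1630 km³ × (918/1023) = 1463 km³ of water.
Spread over 3.59×10^14 m² of ocean, Δh = 1.463×10^12 / 3.59×10^14 = 4.08×10^-3 m = 0.408 cm.

≈ 0.408 cm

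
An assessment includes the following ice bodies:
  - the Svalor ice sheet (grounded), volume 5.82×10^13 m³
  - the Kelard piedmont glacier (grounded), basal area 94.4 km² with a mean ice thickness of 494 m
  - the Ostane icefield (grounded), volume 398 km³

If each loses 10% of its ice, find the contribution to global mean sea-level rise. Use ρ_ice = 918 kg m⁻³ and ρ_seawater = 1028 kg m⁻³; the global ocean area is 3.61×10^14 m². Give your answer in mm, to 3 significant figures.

Svalor: 0.1 × 5.82×10^13 m³ × (918/1028) = 5.197×10^12 m³ of water.
Kelard: ice volume = 94.4 km² × 494 m = 46.63 km³; 0.1 × 46.63 × (918/1028) = 4.164 km³ of water.
Ostane: 0.1 × 398 km³ × (918/1028) = 35.54 km³ of water.
Total added water ≈ 5.237×10^12 m³ over 3.61×10^14 m² → Δh = 0.0145 m = 14.5 mm.

≈ 14.5 mm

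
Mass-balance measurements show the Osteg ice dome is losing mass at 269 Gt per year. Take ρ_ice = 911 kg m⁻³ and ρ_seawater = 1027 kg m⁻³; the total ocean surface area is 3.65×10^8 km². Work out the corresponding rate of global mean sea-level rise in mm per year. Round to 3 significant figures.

ρ_w = 1027 kg m⁻³. Annual water volume added = 269 Gt / ρ_w = 2.690×10^14 kg / 1027 kg m⁻³ = 2.619×10^11 m³.
Δh per year = 2.619×10^11 / 3.65×10^14 = 7.18×10^-4 m = 0.718 mm.

≈ 0.718 mm/yr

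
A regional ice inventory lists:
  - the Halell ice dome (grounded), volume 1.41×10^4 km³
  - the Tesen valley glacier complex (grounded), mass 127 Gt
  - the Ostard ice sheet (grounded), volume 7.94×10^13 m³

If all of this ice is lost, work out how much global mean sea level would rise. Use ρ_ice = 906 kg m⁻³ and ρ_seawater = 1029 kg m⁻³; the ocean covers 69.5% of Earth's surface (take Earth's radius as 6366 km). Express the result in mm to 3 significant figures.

Halell: 1.41×10^4 km³ × (906/1029) = 1.241×10^4 km³ of water.
Tesen: 127 Gt = 1.270×10^14 kg; dividing by ρ_w = 1029 kg m⁻³ gives 1.234×10^11 m³ of water.
Ostard: 7.94×10^13 m³ × (906/1029) = 6.991×10^13 m³ of water.
Total added water ≈ 8.245×10^13 m³ over 3.54×10^14 m² → Δh = 0.233 m = 233 mm.

≈ 233 mm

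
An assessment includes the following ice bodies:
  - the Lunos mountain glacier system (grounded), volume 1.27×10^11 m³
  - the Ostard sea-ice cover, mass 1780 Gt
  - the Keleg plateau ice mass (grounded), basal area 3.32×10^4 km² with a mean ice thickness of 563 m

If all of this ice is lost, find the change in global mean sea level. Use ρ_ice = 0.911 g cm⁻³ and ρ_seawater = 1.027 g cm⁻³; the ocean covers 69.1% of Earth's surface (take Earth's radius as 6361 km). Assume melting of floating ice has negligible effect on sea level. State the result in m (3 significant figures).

Lunos: 1.27×10^11 m³ × (911/1027) = 1.127×10^11 m³ of water.
The Ostard sea-ice cover is floating and already displaces its own weight of water, so its melt adds essentially nothing to sea level.
Keleg: ice volume = 3.32×10^4 km² × 563 m = 1.869×10^4 km³; 1.869×10^4 × (911/1027) = 1.658×10^4 km³ of water.
Total added water ≈ 1.669×10^13 m³ over 3.51×10^14 m² → Δh = 0.0475 m.

≈ 0.0475 m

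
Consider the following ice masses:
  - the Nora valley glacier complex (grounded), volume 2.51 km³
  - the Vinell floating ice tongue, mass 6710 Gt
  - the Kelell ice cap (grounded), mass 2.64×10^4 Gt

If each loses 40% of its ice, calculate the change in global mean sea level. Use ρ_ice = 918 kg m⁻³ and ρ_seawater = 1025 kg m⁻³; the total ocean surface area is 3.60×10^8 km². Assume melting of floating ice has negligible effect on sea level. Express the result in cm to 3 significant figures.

Nora: 0.4 × 2.51 km³ × (918/1025) = 0.8992 km³ of water.
The Vinell floating ice tongue is floating and already displaces its own weight of water, so its melt adds essentially nothing to sea level.
Kelell: 0.4 × 2.64×10^4 Gt = 1.056×10^16 kg; dividing by ρ_w = 1025 kg m⁻³ gives 1.030×10^13 m³ of water.
Total added water ≈ 1.030×10^13 m³ over 3.60×10^14 m² → Δh = 0.0286 m = 2.86 cm.

≈ 2.86 cm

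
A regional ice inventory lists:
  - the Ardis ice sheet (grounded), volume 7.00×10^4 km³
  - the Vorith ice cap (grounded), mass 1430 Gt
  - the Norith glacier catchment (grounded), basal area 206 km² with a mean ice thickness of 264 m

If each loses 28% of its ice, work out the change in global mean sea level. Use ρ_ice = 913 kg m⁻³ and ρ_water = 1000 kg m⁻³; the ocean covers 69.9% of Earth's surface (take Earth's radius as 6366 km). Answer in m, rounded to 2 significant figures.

≈ 0.051 m

Ardis: 0.28 × 7.00×10^4 km³ × (913/1000) = 1.789×10^4 km³ of water.
Vorith: 0.28 × 1430 Gt = 4.004×10^14 kg; dividing by ρ_w = 1000 kg m⁻³ gives 4.004×10^11 m³ of water.
Norith: ice volume = 206 km² × 264 m = 54.38 km³; 0.28 × 54.38 × (913/1000) = 13.90 km³ of water.
Total added water ≈ 1.831×10^13 m³ over 3.56×10^14 m² → Δh = 0.0514 m.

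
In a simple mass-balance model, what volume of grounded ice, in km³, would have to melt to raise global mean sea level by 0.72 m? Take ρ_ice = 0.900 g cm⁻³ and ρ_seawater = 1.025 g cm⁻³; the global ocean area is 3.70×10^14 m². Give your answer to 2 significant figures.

≈ 3.0×10^5 km³

Required water volume = Δh × A = 0.72 m × 3.70×10^14 m² = 2.664×10^14 m³ = 2.664×10^5 km³.
Ice volume = water volume × ρ_w/ρ_ice = 2.664×10^5 × 1025/900 = 3.0×10^5 km³.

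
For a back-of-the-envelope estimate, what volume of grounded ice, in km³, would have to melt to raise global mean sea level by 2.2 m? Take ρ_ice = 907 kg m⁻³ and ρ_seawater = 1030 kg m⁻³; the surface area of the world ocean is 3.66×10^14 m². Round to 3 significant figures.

Required water volume = Δh × A = 2.2 m × 3.66×10^14 m² = 8.052×10^14 m³ = 8.052×10^5 km³.
Ice volume = water volume × ρ_w/ρ_ice = 8.052×10^5 × 1030/907 = 9.14×10^5 km³.

≈ 9.14×10^5 km³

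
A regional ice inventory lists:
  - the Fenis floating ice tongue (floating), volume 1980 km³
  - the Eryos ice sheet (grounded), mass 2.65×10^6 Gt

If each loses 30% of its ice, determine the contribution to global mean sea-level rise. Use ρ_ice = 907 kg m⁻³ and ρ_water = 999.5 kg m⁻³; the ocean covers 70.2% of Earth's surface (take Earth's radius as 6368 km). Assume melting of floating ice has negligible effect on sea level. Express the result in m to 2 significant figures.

≈ 2.2 m

The Fenis floating ice tongue is floating and already displaces its own weight of water, so its melt adds essentially nothing to sea level.
Eryos: 0.3 × 2.65×10^6 Gt = 7.950×10^17 kg; dividing by ρ_w = 999.5 kg m⁻³ gives 7.954×10^14 m³ of water.
Total added water ≈ 7.954×10^14 m³ over 3.58×10^14 m² → Δh = 2.22 m.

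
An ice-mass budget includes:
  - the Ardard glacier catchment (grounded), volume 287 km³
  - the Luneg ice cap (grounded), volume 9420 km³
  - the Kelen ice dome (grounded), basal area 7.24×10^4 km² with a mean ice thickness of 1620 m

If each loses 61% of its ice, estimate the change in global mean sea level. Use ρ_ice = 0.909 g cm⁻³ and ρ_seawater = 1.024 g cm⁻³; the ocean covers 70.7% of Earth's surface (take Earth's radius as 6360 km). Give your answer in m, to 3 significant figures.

Ardard: 0.61 × 287 km³ × (909/1024) = 155.4 km³ of water.
Luneg: 0.61 × 9420 km³ × (909/1024) = 5101 km³ of water.
Kelen: ice volume = 7.24×10^4 km² × 1620 m = 1.173×10^5 km³; 0.61 × 1.173×10^5 × (909/1024) = 6.351×10^4 km³ of water.
Total added water ≈ 6.877×10^13 m³ over 3.59×10^14 m² → Δh = 0.191 m.

≈ 0.191 m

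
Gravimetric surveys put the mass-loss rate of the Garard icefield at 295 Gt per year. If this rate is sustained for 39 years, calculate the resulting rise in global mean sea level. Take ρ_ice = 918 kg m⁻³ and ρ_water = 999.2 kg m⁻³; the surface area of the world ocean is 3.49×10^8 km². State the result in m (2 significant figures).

≈ 0.033 m

Total mass lost = 295 Gt/yr × 39 yr = 1.150×10^4 Gt = 1.150×10^16 kg.
ρ_w = 999.2 kg m⁻³, so water volume = 1.150×10^16 / 999.2 = 1.151×10^13 m³.
Δh = 1.151×10^13 / 3.49×10^14 = 0.0330 m.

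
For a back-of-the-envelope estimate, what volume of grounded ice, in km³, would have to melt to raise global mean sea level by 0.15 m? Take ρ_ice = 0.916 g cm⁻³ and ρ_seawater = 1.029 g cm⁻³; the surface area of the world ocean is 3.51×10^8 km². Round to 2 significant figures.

≈ 5.9×10^4 km³

Required water volume = Δh × A = 0.15 m × 3.51×10^14 m² = 5.265×10^13 m³ = 5.265×10^4 km³.
Ice volume = water volume × ρ_w/ρ_ice = 5.265×10^4 × 1029/916 = 5.9×10^4 km³.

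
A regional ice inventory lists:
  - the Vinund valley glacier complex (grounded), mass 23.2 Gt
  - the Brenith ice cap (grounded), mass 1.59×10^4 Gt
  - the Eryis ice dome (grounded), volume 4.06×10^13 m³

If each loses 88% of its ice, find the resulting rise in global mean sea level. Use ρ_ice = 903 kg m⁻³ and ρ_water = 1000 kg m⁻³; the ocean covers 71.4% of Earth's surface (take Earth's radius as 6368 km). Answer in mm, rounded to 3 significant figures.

Vinund: 0.88 × 23.2 Gt = 2.042×10^13 kg; dividing by ρ_w = 1000 kg m⁻³ gives 2.042×10^10 m³ of water.
Brenith: 0.88 × 1.59×10^4 Gt = 1.399×10^16 kg; dividing by ρ_w = 1000 kg m⁻³ gives 1.399×10^13 m³ of water.
Eryis: 0.88 × 4.06×10^13 m³ × (903/1000) = 3.226×10^13 m³ of water.
Total added water ≈ 4.627×10^13 m³ over 3.64×10^14 m² → Δh = 0.127 m = 127 mm.

≈ 127 mm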